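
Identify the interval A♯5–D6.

diminished fourth

Counting letters A–B–C–D gives a fourth.
A#→D = 4 semitones, 1 narrower than the perfect fourth (5), so diminished.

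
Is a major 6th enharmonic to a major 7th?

No

A major sixth spans 9 semitones; a major seventh spans 11.
The spans differ, so they are not enharmonic equivalents.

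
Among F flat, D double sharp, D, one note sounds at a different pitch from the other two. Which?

In 12-tone equal temperament, enharmonic equivalents share a pitch class. Fb is pitch class 4; D## is pitch class 4; D is pitch class 2.
Fb and D## share pitch class 4, while D is pitch class 2.

D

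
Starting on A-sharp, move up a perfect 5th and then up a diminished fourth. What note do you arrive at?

A perfect fifth up from A# is E# (letter E, 7 semitones up).
A diminished fourth up from E# is A (letter A, 4 semitones up).

A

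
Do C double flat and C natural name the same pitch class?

Two spellings are enharmonically equivalent only if they share a pitch class.
Here Cbb → 10, C → 0; 0 ≠ 10, so they are not.

No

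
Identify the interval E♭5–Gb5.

minor third

Counting letters E–F–G gives a third.
Eb→Gb = 3 semitones, 1 narrower than the major third (4), so minor.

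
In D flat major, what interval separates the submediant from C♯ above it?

augmented second

The submediant of Db major is Bb.
Bb up to C#: letters B→C make it a second; 3 semitones makes it augmented.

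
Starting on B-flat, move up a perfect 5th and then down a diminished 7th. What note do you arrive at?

A perfect fifth up from Bb is F (letter F, 7 semitones up).
A diminished seventh down from F is G# (letter G, 9 semitones down).

G#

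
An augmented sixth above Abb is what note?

A sixth above A lands on the letter F.
An augmented sixth spans 10 semitones, so Abb moves to pitch class 5. On the letter F that is F.

F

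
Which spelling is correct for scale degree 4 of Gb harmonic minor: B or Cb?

Cb

Each scale degree takes a distinct letter name. Degree 4 of a scale on G must use the letter C.
Cb and B are enharmonically the same pitch, but only Cb uses the letter C, so it is the correct spelling here.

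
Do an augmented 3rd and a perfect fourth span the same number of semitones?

An augmented third spans 5 semitones; a perfect fourth spans 5.
They are enharmonically equivalent.

Yes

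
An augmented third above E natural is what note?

G##

E up a major third is G#, so the target letter is G.
From E, an augmented third is 5 semitones up: G##.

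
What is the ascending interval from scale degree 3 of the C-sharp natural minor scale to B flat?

diminished fifth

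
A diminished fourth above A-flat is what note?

Dbb

A up a perfect fourth is D, so the target letter is D.
From Ab, a diminished fourth is 4 semitones up: Dbb.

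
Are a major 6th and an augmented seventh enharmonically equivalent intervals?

No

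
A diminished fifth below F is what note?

F down a perfect fifth is Bb, so the target letter is B.
From F, a diminished fifth is 6 semitones down: B.

B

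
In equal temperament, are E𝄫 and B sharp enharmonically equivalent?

Ebb is pitch class 2; B# is pitch class 0.
The pitch classes differ (2 vs. 0), so they are not enharmonic equivalents.

No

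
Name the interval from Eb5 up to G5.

major third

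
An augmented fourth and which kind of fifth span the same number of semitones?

diminished

An augmented fourth spans 6 semitones.
A fifth spanning 6 semitones is diminished (the perfect fifth is 7).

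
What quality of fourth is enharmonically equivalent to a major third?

A major third spans 4 semitones.
A fourth spanning 4 semitones is diminished (the perfect fourth is 5).

diminished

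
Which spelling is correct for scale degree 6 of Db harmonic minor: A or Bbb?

Each scale degree takes a distinct letter name. Degree 6 of a scale on D must use the letter B.
Bbb and A are enharmonically the same pitch, but only Bbb uses the letter B, so it is the correct spelling here.

Bbb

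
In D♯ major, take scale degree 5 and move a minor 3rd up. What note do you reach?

C#

Scale degree 5 of D# major is A#.
A minor third (3 semitones) above A# lands on the letter C, giving C#.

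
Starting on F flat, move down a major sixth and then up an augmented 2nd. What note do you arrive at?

A major sixth down from Fb is Abb (letter A, 9 semitones down).
An augmented second up from Abb is Bb (letter B, 3 semitones up).

Bb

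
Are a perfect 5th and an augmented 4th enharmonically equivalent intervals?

A perfect fifth spans 7 semitones; an augmented fourth spans 6.
The spans differ, so they are not enharmonic equivalents.

No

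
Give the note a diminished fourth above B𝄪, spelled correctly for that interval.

E#

A fourth above B lands on the letter E.
A diminished fourth spans 4 semitones, so B## moves to pitch class 5. On the letter E that is E#.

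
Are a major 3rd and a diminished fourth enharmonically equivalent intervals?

Yes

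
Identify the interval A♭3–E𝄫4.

diminished fifth

The letter names run A→E, a span of 4 letter steps, so the interval is some kind of fifth.
Ab to Ebb is 6 semitones. A perfect fifth is 7, so 6 makes it diminished.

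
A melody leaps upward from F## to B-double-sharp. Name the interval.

The letter names run F→B, a span of 3 letter steps, so the interval is some kind of fourth.
F## to B## is 6 semitones. A perfect fourth is 5, so 6 makes it augmented.

augmented fourth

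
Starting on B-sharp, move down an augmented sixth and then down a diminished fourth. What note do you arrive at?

An augmented sixth down from B# is D (letter D, 10 semitones down).
A diminished fourth down from D is A# (letter A, 4 semitones down).

A#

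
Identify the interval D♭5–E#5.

The letter names run D→E, a span of 1 letter step, so the interval is some kind of second.
Db to E# is 4 semitones. A major second is 2, so 4 makes it doubly augmented.

doubly augmented second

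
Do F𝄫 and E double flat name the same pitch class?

Fbb is pitch class 3; Ebb is pitch class 2.
The pitch classes differ (3 vs. 2), so they are not enharmonic equivalents.

No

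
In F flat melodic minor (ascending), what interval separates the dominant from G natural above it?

The dominant of Fb melodic minor (ascending) is Cb.
Cb up to G: letters C→G make it a fifth; 8 semitones makes it augmented.

augmented fifth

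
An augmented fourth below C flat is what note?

Gbb

A fourth below C lands on the letter G.
An augmented fourth spans 6 semitones, so Cb moves to pitch class 5. On the letter G that is Gbb.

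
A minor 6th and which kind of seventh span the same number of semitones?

A minor sixth spans 8 semitones.
A seventh spanning 8 semitones is doubly diminished (the major seventh is 11).

doubly diminished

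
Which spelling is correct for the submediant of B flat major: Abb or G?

G

Each scale degree takes a distinct letter name. Degree 6 of a scale on B must use the letter G.
G and Abb are enharmonically the same pitch, but only G uses the letter G, so it is the correct spelling here.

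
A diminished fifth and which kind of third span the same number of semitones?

doubly augmented

A diminished fifth spans 6 semitones.
A third spanning 6 semitones is doubly augmented (the major third is 4).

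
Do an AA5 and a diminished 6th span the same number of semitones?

No

A doubly augmented fifth spans 9 semitones; a diminished sixth spans 7.
The spans differ, so they are not enharmonic equivalents.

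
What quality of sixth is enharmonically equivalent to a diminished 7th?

major

A diminished seventh spans 9 semitones.
A sixth spanning 9 semitones is major (the major sixth is 9).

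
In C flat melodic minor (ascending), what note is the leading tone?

Bb

The Cb melodic minor (ascending) scale runs Cb Db Ebb Fb Gb Ab Bb.
Degree 7 is Bb.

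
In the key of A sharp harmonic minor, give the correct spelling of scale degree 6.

Degree 6 takes the letter 5 steps above A, which is F.
In harmonic minor, degree 6 sits 8 semitones above the tonic. A# + 8 semitones is pitch class 6, spelled on F as F#.

F#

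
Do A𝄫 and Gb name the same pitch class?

Abb is pitch class 7; Gb is pitch class 6.
The pitch classes differ (7 vs. 6), so they are not enharmonic equivalents.

No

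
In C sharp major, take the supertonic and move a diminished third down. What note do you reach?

B##

The supertonic of C# major is D#.
A diminished third (2 semitones) below D# lands on the letter B, giving B##.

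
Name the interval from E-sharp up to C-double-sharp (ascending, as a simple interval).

major sixth

The letter names run E→C, a span of 5 letter steps, so the interval is some kind of sixth.
E# to C## is 9 semitones. A major sixth is 9, so 9 makes it major.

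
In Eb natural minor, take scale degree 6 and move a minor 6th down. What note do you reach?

Scale degree 6 of Eb natural minor is Cb.
A minor sixth (8 semitones) below Cb lands on the letter E, giving Eb.

Eb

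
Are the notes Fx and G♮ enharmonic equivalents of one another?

F## = pitch class 7 and G = pitch class 7 — the same pitch class, so they are enharmonic equivalents.

Yes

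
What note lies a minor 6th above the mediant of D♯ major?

D#

The mediant of D# major is F##.
A minor sixth (8 semitones) above F## lands on the letter D, giving D#.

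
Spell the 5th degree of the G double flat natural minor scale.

Dbb

Degree 5 takes the letter 4 steps above G, which is D.
In natural minor, degree 5 sits 7 semitones above the tonic. Gbb + 7 semitones is pitch class 0, spelled on D as Dbb.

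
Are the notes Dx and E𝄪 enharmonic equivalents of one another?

Two spellings are enharmonically equivalent only if they share a pitch class.
Here D## → 4, E## → 6; 4 ≠ 6, so they are not.

No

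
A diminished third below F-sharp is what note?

D##

A third below F lands on the letter D.
A diminished third spans 2 semitones, so F# moves to pitch class 4. On the letter D that is D##.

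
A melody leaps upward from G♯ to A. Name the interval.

minor second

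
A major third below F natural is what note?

F down a major third is Db, so the target letter is D.
From F, a major third is 4 semitones down: Db.

Db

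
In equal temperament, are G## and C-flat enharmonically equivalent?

No

G## is pitch class 9; Cb is pitch class 11.
The pitch classes differ (9 vs. 11), so they are not enharmonic equivalents.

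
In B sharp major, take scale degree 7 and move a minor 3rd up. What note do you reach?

C##

Scale degree 7 of B# major is A##.
A minor third (3 semitones) above A## lands on the letter C, giving C##.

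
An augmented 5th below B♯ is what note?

A fifth below B lands on the letter E.
An augmented fifth spans 8 semitones, so B# moves to pitch class 4. On the letter E that is E.

E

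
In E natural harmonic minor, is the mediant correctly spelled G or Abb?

G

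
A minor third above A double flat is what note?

Cbb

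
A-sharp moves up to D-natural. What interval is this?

diminished fourth

Counting letters A–B–C–D gives a fourth.
A#→D = 4 semitones, 1 narrower than the perfect fourth (5), so diminished.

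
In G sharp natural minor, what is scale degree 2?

The G# natural minor scale runs G# A# B C# D# E F#.
Degree 2 is A#.

A#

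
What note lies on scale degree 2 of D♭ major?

Eb

The Db major scale runs Db Eb F Gb Ab Bb C.
Degree 2 is Eb.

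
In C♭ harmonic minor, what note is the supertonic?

Db

The Cb harmonic minor scale runs Cb Db Ebb Fb Gb Abb Bb.
Degree 2 is Db.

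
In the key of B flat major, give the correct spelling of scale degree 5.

Degree 5 takes the letter 4 steps above B, which is F.
In major, degree 5 sits 7 semitones above the tonic. Bb + 7 semitones is pitch class 5, spelled on F as F.

F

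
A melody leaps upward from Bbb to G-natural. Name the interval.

augmented sixth

Counting letters B–C–D–E–F–G gives a sixth.
Bbb→G = 10 semitones, 1 wider than the major sixth (9), so augmented.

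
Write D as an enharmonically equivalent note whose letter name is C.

C##

Plain C sits 2 semitones below D, so on the letter C the same pitch needs a double sharp: C##.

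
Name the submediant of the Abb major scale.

Fb

Degree 6 takes the letter 5 steps above A, which is F.
In major, degree 6 sits 9 semitones above the tonic. Abb + 9 semitones is pitch class 4, spelled on F as Fb.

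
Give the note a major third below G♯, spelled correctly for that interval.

G down a major third is Eb, so the target letter is E.
From G#, a major third is 4 semitones down: E.

E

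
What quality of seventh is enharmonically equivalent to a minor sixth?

doubly diminished

A minor sixth spans 8 semitones.
A seventh spanning 8 semitones is doubly diminished (the major seventh is 11).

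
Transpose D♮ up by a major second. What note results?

E

A second above D lands on the letter E.
A major second spans 2 semitones, so D moves to pitch class 4. On the letter E that is E.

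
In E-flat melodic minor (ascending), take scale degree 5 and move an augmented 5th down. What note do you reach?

Scale degree 5 of Eb melodic minor (ascending) is Bb.
An augmented fifth (8 semitones) below Bb lands on the letter E, giving Ebb.

Ebb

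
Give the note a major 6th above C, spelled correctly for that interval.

A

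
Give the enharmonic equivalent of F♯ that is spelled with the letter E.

Plain E sits 2 semitones below F#, so on the letter E the same pitch needs a double sharp: E##.

E##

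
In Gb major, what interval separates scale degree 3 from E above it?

augmented fourth

Scale degree 3 of Gb major is Bb.
Bb up to E: letters B→E make it a fourth; 6 semitones makes it augmented.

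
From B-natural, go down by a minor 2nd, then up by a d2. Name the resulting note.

Bb

A minor second down from B is A# (letter A, 1 semitone down).
A diminished second up from A# is Bb (letter B, 0 semitones up).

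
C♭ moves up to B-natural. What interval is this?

The letter names run C→B, a span of 6 letter steps, so the interval is some kind of seventh.
Cb to B is 12 semitones. A major seventh is 11, so 12 makes it augmented.

augmented seventh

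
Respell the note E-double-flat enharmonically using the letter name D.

Ebb is pitch class 2. The letter D alone is pitch class 2.
Pitch class 2 on D needs no accidental: D.

D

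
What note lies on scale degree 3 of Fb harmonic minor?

Degree 3 takes the letter 2 steps above F, which is A.
In harmonic minor, degree 3 sits 3 semitones above the tonic. Fb + 3 semitones is pitch class 7, spelled on A as Abb.

Abb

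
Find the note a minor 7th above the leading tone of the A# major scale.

The leading tone of A# major is G##.
A minor seventh (10 semitones) above G## lands on the letter F, giving F##.

F##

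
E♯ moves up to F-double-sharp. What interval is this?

major second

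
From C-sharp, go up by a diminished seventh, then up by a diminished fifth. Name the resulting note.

Fb

A diminished seventh up from C# is Bb (letter B, 9 semitones up).
A diminished fifth up from Bb is Fb (letter F, 6 semitones up).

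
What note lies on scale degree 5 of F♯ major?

The F# major scale runs F# G# A# B C# D# E#.
Degree 5 is C#.

C#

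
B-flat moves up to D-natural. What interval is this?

major third

The letter names run B→D, a span of 2 letter steps, so the interval is some kind of third.
Bb to D is 4 semitones. A major third is 4, so 4 makes it major.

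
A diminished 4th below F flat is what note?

A fourth below F lands on the letter C.
A diminished fourth spans 4 semitones, so Fb moves to pitch class 0. On the letter C that is C.

C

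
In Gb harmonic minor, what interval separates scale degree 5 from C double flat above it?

diminished seventh

Scale degree 5 of Gb harmonic minor is Db.
Db up to Cbb: letters D→C make it a seventh; 9 semitones makes it diminished.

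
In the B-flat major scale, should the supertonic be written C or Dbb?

Each scale degree takes a distinct letter name. Degree 2 of a scale on B must use the letter C.
C and Dbb are enharmonically the same pitch, but only C uses the letter C, so it is the correct spelling here.

C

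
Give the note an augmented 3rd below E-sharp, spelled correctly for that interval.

E down a major third is C, so the target letter is C.
From E#, an augmented third is 5 semitones down: C.

C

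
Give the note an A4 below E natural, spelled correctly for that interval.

A fourth below E lands on the letter B.
An augmented fourth spans 6 semitones, so E moves to pitch class 10. On the letter B that is Bb.

Bb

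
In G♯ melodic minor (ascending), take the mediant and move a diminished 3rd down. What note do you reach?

G##

The mediant of G# melodic minor (ascending) is B.
A diminished third (2 semitones) below B lands on the letter G, giving G##.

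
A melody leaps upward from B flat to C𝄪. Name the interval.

The letter names run B→C, a span of 1 letter step, so the interval is some kind of second.
Bb to C## is 4 semitones. A major second is 2, so 4 makes it doubly augmented.

doubly augmented second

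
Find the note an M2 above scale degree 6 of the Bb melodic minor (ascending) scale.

Scale degree 6 of Bb melodic minor (ascending) is G.
A major second (2 semitones) above G lands on the letter A, giving A.

A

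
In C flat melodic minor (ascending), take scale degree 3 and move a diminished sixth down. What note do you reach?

G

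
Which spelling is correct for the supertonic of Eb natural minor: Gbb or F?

Each scale degree takes a distinct letter name. Degree 2 of a scale on E must use the letter F.
F and Gbb are enharmonically the same pitch, but only F uses the letter F, so it is the correct spelling here.

F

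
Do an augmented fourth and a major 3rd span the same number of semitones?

No

An augmented fourth spans 6 semitones; a major third spans 4.
The spans differ, so they are not enharmonic equivalents.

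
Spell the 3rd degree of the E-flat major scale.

G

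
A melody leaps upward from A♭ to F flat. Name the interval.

minor sixth

Counting letters A–B–C–D–E–F gives a sixth.
Ab→Fb = 8 semitones, 1 narrower than the major sixth (9), so minor.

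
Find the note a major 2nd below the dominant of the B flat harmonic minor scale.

Eb

The dominant of Bb harmonic minor is F.
A major second (2 semitones) below F lands on the letter E, giving Eb.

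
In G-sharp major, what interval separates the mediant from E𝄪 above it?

The mediant of G# major is B#.
B# up to E##: letters B→E make it a fourth; 6 semitones makes it augmented.

augmented fourth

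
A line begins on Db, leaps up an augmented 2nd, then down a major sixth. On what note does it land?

G

An augmented second up from Db is E (letter E, 3 semitones up).
A major sixth down from E is G (letter G, 9 semitones down).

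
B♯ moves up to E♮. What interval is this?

diminished fourth

Counting letters B–C–D–E gives a fourth.
B#→E = 4 semitones, 1 narrower than the perfect fourth (5), so diminished.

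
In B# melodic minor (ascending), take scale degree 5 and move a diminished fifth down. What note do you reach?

Scale degree 5 of B# melodic minor (ascending) is F##.
A diminished fifth (6 semitones) below F## lands on the letter B, giving B##.

B##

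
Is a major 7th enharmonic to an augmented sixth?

No

A major seventh spans 11 semitones; an augmented sixth spans 10.
The spans differ, so they are not enharmonic equivalents.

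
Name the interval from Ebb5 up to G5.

Counting letters E–F–G gives a third.
Ebb→G = 5 semitones, 1 wider than the major third (4), so augmented.

augmented third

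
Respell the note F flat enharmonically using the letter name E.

Fb is pitch class 4. The letter E alone is pitch class 4.
Pitch class 4 on E needs no accidental: E.

E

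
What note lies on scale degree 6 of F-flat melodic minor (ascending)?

Db

The Fb melodic minor (ascending) scale runs Fb Gb Abb Bbb Cb Db Eb.
Degree 6 is Db.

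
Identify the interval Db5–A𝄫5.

Counting letters D–E–F–G–A gives a fifth.
Db→Abb = 6 semitones, 1 narrower than the perfect fifth (7), so diminished.

diminished fifth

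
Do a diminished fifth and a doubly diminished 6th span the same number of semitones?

A diminished fifth spans 6 semitones; a doubly diminished sixth spans 6.
They are enharmonically equivalent.

Yes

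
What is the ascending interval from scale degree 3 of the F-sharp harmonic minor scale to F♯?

Scale degree 3 of F# harmonic minor is A.
A up to F#: letters A→F make it a sixth; 9 semitones makes it major.

major sixth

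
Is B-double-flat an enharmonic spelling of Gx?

Bbb is pitch class 9; G## is pitch class 9.
All spellings map to pitch class 9, so they are enharmonically equivalent.

Yes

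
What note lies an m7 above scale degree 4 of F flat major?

Scale degree 4 of Fb major is Bbb.
A minor seventh (10 semitones) above Bbb lands on the letter A, giving Abb.

Abb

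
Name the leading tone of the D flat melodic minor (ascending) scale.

Degree 7 takes the letter 6 steps above D, which is C.
In melodic minor (ascending), degree 7 sits 11 semitones above the tonic. Db + 11 semitones is pitch class 0, spelled on C as C.

C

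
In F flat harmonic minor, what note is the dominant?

Cb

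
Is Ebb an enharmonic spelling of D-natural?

Ebb = pitch class 2 and D = pitch class 2 — the same pitch class, so they are enharmonic equivalents.

Yes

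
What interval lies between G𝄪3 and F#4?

diminished seventh

The letter names run G→F, a span of 6 letter steps, so the interval is some kind of seventh.
G## to F# is 9 semitones. A major seventh is 11, so 9 makes it diminished.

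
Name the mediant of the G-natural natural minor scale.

Bb

Degree 3 takes the letter 2 steps above G, which is B.
In natural minor, degree 3 sits 3 semitones above the tonic. G + 3 semitones is pitch class 10, spelled on B as Bb.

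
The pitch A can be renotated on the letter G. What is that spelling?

G##

A is pitch class 9. The letter G alone is pitch class 7.
To reach pitch class 9 from G requires an offset of +2 semitones, i.e. double sharp: G##.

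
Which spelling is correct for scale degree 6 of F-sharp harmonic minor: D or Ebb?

D

Each scale degree takes a distinct letter name. Degree 6 of a scale on F must use the letter D.
D and Ebb are enharmonically the same pitch, but only D uses the letter D, so it is the correct spelling here.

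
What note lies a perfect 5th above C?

C up a perfect fifth is G, so the target letter is G.
From C, a perfect fifth is 7 semitones up: G.

G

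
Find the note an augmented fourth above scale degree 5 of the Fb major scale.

Scale degree 5 of Fb major is Cb.
An augmented fourth (6 semitones) above Cb lands on the letter F, giving F.

F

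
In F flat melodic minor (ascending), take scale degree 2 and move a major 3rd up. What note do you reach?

Bb

Scale degree 2 of Fb melodic minor (ascending) is Gb.
A major third (4 semitones) above Gb lands on the letter B, giving Bb.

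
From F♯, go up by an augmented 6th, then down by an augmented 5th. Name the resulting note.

G#

An augmented sixth up from F# is D## (letter D, 10 semitones up).
An augmented fifth down from D## is G# (letter G, 8 semitones down).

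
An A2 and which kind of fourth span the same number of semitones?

An augmented second spans 3 semitones.
A fourth spanning 3 semitones is doubly diminished (the perfect fourth is 5).

doubly diminished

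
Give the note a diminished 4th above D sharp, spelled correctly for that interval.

G

A fourth above D lands on the letter G.
A diminished fourth spans 4 semitones, so D# moves to pitch class 7. On the letter G that is G.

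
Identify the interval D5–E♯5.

augmented second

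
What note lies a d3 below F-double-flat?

A third below F lands on the letter D.
A diminished third spans 2 semitones, so Fbb moves to pitch class 1. On the letter D that is Db.

Db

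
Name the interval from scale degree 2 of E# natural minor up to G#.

Scale degree 2 of E# natural minor is F##.
F## up to G#: letters F→G make it a second; 1 semitone makes it minor.

minor second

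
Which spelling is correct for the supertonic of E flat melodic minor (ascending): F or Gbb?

Each scale degree takes a distinct letter name. Degree 2 of a scale on E must use the letter F.
F and Gbb are enharmonically the same pitch, but only F uses the letter F, so it is the correct spelling here.

F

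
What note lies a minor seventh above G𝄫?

Fbb

A seventh above G lands on the letter F.
A minor seventh spans 10 semitones, so Gbb moves to pitch class 3. On the letter F that is Fbb.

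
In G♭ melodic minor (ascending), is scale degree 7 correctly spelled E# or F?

Each scale degree takes a distinct letter name. Degree 7 of a scale on G must use the letter F.
F and E# are enharmonically the same pitch, but only F uses the letter F, so it is the correct spelling here.

F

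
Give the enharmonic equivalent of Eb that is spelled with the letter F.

Plain F sits 2 semitones above Eb, so on the letter F the same pitch needs a double flat: Fbb.

Fbb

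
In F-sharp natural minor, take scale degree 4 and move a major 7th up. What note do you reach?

A#

Scale degree 4 of F# natural minor is B.
A major seventh (11 semitones) above B lands on the letter A, giving A#.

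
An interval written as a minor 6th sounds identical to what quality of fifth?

A minor sixth spans 8 semitones.
A fifth spanning 8 semitones is augmented (the perfect fifth is 7).

augmented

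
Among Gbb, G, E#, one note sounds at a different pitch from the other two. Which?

G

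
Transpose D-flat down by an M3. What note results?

Bbb

D down a major third is Bb, so the target letter is B.
From Db, a major third is 4 semitones down: Bbb.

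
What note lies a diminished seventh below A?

A down a major seventh is Bb, so the target letter is B.
From A, a diminished seventh is 9 semitones down: B#.

B#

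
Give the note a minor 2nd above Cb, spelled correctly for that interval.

Dbb

A second above C lands on the letter D.
A minor second spans 1 semitone, so Cb moves to pitch class 0. On the letter D that is Dbb.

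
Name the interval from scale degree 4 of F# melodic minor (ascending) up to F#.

Scale degree 4 of F# melodic minor (ascending) is B.
B up to F#: letters B→F make it a fifth; 7 semitones makes it perfect.

perfect fifth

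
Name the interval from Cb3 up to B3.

Counting letters C–D–E–F–G–A–B gives a seventh.
Cb→B = 12 semitones, 1 wider than the major seventh (11), so augmented.

augmented seventh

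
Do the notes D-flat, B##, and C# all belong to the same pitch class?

Yes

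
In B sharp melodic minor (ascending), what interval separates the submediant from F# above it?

The submediant of B# melodic minor (ascending) is G##.
G## up to F#: letters G→F make it a seventh; 9 semitones makes it diminished.

diminished seventh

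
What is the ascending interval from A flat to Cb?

The letter names run A→C, a span of 2 letter steps, so the interval is some kind of third.
Ab to Cb is 3 semitones. A major third is 4, so 3 makes it minor.

minor third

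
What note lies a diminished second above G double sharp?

A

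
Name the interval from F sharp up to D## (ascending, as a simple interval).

augmented sixth

Counting letters F–G–A–B–C–D gives a sixth.
F#→D## = 10 semitones, 1 wider than the major sixth (9), so augmented.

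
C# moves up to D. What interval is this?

minor second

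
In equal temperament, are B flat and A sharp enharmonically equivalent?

Yes

Bb = pitch class 10 and A# = pitch class 10 — the same pitch class, so they are enharmonic equivalents.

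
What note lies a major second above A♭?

A up a major second is B, so the target letter is B.
From Ab, a major second is 2 semitones up: Bb.

Bb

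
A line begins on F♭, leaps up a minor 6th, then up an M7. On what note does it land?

A minor sixth up from Fb is Dbb (letter D, 8 semitones up).
A major seventh up from Dbb is Cb (letter C, 11 semitones up).

Cb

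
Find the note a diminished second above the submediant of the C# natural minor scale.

Bbb

The submediant of C# natural minor is A.
A diminished second (0 semitones) above A lands on the letter B, giving Bbb.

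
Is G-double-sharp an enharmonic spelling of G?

No

G## is pitch class 9; G is pitch class 7.
The pitch classes differ (9 vs. 7), so they are not enharmonic equivalents.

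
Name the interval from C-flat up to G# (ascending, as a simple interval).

Counting letters C–D–E–F–G gives a fifth.
Cb→G# = 9 semitones, 2 wider than the perfect fifth (7), so doubly augmented.

doubly augmented fifth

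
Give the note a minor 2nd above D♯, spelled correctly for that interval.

D up a major second is E, so the target letter is E.
From D#, a minor second is 1 semitone up: E.

E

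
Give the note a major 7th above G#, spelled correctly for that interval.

G up a major seventh is F#, so the target letter is F.
From G#, a major seventh is 11 semitones up: F##.

F##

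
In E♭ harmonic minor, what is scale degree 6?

Degree 6 takes the letter 5 steps above E, which is C.
In harmonic minor, degree 6 sits 8 semitones above the tonic. Eb + 8 semitones is pitch class 11, spelled on C as Cb.

Cb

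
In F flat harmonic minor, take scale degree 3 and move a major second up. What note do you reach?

Bbb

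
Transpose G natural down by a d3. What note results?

E#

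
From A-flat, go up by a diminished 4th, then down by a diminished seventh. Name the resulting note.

Eb

A diminished fourth up from Ab is Dbb (letter D, 4 semitones up).
A diminished seventh down from Dbb is Eb (letter E, 9 semitones down).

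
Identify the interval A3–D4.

perfect fourth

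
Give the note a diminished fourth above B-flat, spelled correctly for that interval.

A fourth above B lands on the letter E.
A diminished fourth spans 4 semitones, so Bb moves to pitch class 2. On the letter E that is Ebb.

Ebb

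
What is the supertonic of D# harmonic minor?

E#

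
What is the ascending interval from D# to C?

diminished seventh

Counting letters D–E–F–G–A–B–C gives a seventh.
D#→C = 9 semitones, 2 narrower than the major seventh (11), so diminished.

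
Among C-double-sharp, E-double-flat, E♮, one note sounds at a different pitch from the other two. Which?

E

In 12-tone equal temperament, enharmonic equivalents share a pitch class. C## is pitch class 2; Ebb is pitch class 2; E is pitch class 4.
C## and Ebb share pitch class 2, while E is pitch class 4.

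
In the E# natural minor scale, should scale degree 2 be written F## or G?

Each scale degree takes a distinct letter name. Degree 2 of a scale on E must use the letter F.
F## and G are enharmonically the same pitch, but only F## uses the letter F, so it is the correct spelling here.

F##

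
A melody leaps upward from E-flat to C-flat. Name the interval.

minor sixth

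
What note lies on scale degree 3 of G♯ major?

B#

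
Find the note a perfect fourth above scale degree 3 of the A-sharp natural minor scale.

Scale degree 3 of A# natural minor is C#.
A perfect fourth (5 semitones) above C# lands on the letter F, giving F#.

F#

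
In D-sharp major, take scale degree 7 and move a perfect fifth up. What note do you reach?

G##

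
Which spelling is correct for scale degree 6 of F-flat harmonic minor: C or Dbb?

Each scale degree takes a distinct letter name. Degree 6 of a scale on F must use the letter D.
Dbb and C are enharmonically the same pitch, but only Dbb uses the letter D, so it is the correct spelling here.

Dbb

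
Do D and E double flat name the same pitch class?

Yes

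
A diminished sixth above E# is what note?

A sixth above E lands on the letter C.
A diminished sixth spans 7 semitones, so E# moves to pitch class 0. On the letter C that is C.

C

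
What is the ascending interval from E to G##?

The letter names run E→G, a span of 2 letter steps, so the interval is some kind of third.
E to G## is 5 semitones. A major third is 4, so 5 makes it augmented.

augmented third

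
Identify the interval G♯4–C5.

Counting letters G–A–B–C gives a fourth.
G#→C = 4 semitones, 1 narrower than the perfect fourth (5), so diminished.

diminished fourth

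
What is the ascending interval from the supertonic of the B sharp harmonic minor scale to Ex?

The supertonic of B# harmonic minor is C##.
C## up to E##: letters C→E make it a third; 4 semitones makes it major.

major third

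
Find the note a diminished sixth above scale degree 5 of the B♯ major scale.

D

Scale degree 5 of B# major is F##.
A diminished sixth (7 semitones) above F## lands on the letter D, giving D.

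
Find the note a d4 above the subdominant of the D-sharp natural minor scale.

C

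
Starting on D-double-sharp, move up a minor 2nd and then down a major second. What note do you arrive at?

A minor second up from D## is E# (letter E, 1 semitone up).
A major second down from E# is D# (letter D, 2 semitones down).

D#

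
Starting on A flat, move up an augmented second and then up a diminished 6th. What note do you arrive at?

An augmented second up from Ab is B (letter B, 3 semitones up).
A diminished sixth up from B is Gb (letter G, 7 semitones up).

Gb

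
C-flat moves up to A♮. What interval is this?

augmented sixth

The letter names run C→A, a span of 5 letter steps, so the interval is some kind of sixth.
Cb to A is 10 semitones. A major sixth is 9, so 10 makes it augmented.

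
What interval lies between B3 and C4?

minor second

Counting letters B–C gives a second.
B→C = 1 semitone, 1 narrower than the major second (2), so minor.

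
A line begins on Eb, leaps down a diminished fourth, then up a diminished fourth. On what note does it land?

A diminished fourth down from Eb is B (letter B, 4 semitones down).
A diminished fourth up from B is Eb (letter E, 4 semitones up).

Eb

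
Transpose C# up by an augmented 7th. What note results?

A seventh above C lands on the letter B.
An augmented seventh spans 12 semitones, so C# moves to pitch class 1. On the letter B that is B##.

B##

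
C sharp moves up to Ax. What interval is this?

The letter names run C→A, a span of 5 letter steps, so the interval is some kind of sixth.
C# to A## is 10 semitones. A major sixth is 9, so 10 makes it augmented.

augmented sixth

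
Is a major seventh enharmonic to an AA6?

Yes

A major seventh spans 11 semitones; a doubly augmented sixth spans 11.
They are enharmonically equivalent.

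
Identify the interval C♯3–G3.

Counting letters C–D–E–F–G gives a fifth.
C#→G = 6 semitones, 1 narrower than the perfect fifth (7), so diminished.

diminished fifth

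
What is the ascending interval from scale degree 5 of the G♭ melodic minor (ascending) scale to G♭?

Scale degree 5 of Gb melodic minor (ascending) is Db.
Db up to Gb: letters D→G make it a fourth; 5 semitones makes it perfect.

perfect fourth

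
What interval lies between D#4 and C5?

diminished seventh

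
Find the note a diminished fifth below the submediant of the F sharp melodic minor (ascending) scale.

G##

The submediant of F# melodic minor (ascending) is D#.
A diminished fifth (6 semitones) below D# lands on the letter G, giving G##.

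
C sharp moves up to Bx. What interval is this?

augmented seventh

The letter names run C→B, a span of 6 letter steps, so the interval is some kind of seventh.
C# to B## is 12 semitones. A major seventh is 11, so 12 makes it augmented.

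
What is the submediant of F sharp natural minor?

D

Degree 6 takes the letter 5 steps above F, which is D.
In natural minor, degree 6 sits 8 semitones above the tonic. F# + 8 semitones is pitch class 2, spelled on D as D.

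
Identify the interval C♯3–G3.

The letter names run C→G, a span of 4 letter steps, so the interval is some kind of fifth.
C# to G is 6 semitones. A perfect fifth is 7, so 6 makes it diminished.

diminished fifth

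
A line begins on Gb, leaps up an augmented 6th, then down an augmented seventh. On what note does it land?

Fb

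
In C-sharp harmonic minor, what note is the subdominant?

F#

The C# harmonic minor scale runs C# D# E F# G# A B#.
Degree 4 is F#.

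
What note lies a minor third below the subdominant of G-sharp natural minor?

The subdominant of G# natural minor is C#.
A minor third (3 semitones) below C# lands on the letter A, giving A#.

A#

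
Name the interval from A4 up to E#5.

The letter names run A→E, a span of 4 letter steps, so the interval is some kind of fifth.
A to E# is 8 semitones. A perfect fifth is 7, so 8 makes it augmented.

augmented fifth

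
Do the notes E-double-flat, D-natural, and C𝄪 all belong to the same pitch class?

Yes

Ebb is pitch class 2; D is pitch class 2; C## is pitch class 2.
All spellings map to pitch class 2, so they are enharmonically equivalent.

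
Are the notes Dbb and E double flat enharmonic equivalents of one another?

No

Two spellings are enharmonically equivalent only if they share a pitch class.
Here Dbb → 0, Ebb → 2; 0 ≠ 2, so they are not.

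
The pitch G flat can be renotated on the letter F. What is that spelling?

Gb is pitch class 6. The letter F alone is pitch class 5.
To reach pitch class 6 from F requires an offset of +1 semitone, i.e. sharp: F#.

F#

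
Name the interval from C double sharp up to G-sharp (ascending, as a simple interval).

Counting letters C–D–E–F–G gives a fifth.
C##→G# = 6 semitones, 1 narrower than the perfect fifth (7), so diminished.

diminished fifth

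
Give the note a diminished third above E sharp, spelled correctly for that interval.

G

A third above E lands on the letter G.
A diminished third spans 2 semitones, so E# moves to pitch class 7. On the letter G that is G.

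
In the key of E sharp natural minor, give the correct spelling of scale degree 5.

B#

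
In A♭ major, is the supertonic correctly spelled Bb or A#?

Each scale degree takes a distinct letter name. Degree 2 of a scale on A must use the letter B.
Bb and A# are enharmonically the same pitch, but only Bb uses the letter B, so it is the correct spelling here.

Bb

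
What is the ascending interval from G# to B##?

Counting letters G–A–B gives a third.
G#→B## = 5 semitones, 1 wider than the major third (4), so augmented.

augmented third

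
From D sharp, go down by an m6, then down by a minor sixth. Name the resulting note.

A##

A minor sixth down from D# is F## (letter F, 8 semitones down).
A minor sixth down from F## is A## (letter A, 8 semitones down).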